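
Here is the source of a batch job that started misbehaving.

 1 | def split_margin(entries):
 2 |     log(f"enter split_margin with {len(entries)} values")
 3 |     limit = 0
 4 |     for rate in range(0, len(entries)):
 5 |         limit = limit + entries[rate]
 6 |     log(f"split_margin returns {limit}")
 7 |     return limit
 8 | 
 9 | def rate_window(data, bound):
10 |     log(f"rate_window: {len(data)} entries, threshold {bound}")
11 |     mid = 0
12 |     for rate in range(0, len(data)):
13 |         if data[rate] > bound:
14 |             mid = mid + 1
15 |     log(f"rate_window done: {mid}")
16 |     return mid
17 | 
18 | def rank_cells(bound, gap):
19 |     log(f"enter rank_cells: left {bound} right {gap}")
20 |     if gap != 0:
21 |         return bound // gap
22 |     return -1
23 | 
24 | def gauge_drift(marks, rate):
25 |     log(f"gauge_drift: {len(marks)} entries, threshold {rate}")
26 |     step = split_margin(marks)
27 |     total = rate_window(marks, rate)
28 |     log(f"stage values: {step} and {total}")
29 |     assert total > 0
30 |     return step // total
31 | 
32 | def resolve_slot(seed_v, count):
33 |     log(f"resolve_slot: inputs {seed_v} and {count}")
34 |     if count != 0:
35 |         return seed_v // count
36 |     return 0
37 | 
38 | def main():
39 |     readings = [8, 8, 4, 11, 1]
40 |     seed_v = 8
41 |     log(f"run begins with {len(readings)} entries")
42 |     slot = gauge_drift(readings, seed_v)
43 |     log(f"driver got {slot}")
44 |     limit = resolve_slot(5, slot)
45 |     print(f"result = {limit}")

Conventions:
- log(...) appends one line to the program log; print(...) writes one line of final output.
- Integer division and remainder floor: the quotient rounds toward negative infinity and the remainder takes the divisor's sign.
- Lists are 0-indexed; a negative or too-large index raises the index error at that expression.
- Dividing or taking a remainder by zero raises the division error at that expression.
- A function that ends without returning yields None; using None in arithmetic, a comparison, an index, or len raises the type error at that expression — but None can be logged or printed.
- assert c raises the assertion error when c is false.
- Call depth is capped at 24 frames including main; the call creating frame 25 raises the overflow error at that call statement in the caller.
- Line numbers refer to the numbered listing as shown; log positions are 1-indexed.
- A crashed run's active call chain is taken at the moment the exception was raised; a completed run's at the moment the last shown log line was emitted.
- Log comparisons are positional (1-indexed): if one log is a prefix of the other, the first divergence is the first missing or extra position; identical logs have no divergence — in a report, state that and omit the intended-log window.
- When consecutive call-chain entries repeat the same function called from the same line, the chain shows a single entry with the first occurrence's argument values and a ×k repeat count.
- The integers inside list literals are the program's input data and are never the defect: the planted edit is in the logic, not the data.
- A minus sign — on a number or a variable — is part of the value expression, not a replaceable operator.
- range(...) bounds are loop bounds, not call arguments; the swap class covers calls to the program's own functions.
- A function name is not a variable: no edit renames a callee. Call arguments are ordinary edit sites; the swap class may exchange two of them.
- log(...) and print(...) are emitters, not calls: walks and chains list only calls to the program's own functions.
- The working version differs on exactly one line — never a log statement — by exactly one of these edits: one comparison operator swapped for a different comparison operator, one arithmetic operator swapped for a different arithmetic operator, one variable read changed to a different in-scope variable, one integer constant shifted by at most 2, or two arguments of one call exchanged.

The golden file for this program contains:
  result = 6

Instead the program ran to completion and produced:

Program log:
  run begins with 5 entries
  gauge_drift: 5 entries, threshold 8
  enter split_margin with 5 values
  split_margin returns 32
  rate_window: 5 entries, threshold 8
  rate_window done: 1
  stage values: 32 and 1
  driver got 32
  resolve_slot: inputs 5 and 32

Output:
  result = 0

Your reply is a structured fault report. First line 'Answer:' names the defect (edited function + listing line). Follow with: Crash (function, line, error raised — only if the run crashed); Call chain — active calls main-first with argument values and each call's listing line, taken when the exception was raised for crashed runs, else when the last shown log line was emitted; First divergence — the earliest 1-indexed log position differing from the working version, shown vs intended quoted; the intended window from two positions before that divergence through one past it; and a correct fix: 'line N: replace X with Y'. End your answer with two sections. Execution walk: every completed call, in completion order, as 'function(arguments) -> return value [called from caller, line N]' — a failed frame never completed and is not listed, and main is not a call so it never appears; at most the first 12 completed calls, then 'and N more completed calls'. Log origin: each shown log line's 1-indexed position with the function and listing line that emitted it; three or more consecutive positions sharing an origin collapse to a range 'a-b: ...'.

Answer: the defect is in main at line 44.
Key observation: Everything matches until log position 9, which reads 'resolve_slot: inputs 5 and 32' in place of 'resolve_slot: inputs 32 and 5'.
Call chain: main -> resolve_slot(5, 32) (called at line 44).
First divergence: position 9 — shown 'resolve_slot: inputs 5 and 32', intended 'resolve_slot: inputs 32 and 5'.
Intended log window:
  7: stage values: 32 and 1
  8: driver got 32
  9: resolve_slot: inputs 32 and 5
Execution walk:
  split_margin([8, 8, 4, 11, 1]) -> 32  [called from gauge_drift, line 26]
  rate_window([8, 8, 4, 11, 1], 8) -> 1  [called from gauge_drift, line 27]
  gauge_drift([8, 8, 4, 11, 1], 8) -> 32  [called from main, line 42]
  resolve_slot(5, 32) -> 0  [called from main, line 44]
Log line origins:
  1: emitted by main (line 41)
  2: emitted by gauge_drift (line 25)
  3: emitted by split_margin (line 2)
  4: emitted by split_margin (line 6)
  5: emitted by rate_window (line 10)
  6: emitted by rate_window (line 15)
  7: emitted by gauge_drift (line 28)
  8: emitted by main (line 43)
  9: emitted by resolve_slot (line 33)
A correct fix: line 44: replace `resolve_slot(5, slot)` with `resolve_slot(slot, 5)`.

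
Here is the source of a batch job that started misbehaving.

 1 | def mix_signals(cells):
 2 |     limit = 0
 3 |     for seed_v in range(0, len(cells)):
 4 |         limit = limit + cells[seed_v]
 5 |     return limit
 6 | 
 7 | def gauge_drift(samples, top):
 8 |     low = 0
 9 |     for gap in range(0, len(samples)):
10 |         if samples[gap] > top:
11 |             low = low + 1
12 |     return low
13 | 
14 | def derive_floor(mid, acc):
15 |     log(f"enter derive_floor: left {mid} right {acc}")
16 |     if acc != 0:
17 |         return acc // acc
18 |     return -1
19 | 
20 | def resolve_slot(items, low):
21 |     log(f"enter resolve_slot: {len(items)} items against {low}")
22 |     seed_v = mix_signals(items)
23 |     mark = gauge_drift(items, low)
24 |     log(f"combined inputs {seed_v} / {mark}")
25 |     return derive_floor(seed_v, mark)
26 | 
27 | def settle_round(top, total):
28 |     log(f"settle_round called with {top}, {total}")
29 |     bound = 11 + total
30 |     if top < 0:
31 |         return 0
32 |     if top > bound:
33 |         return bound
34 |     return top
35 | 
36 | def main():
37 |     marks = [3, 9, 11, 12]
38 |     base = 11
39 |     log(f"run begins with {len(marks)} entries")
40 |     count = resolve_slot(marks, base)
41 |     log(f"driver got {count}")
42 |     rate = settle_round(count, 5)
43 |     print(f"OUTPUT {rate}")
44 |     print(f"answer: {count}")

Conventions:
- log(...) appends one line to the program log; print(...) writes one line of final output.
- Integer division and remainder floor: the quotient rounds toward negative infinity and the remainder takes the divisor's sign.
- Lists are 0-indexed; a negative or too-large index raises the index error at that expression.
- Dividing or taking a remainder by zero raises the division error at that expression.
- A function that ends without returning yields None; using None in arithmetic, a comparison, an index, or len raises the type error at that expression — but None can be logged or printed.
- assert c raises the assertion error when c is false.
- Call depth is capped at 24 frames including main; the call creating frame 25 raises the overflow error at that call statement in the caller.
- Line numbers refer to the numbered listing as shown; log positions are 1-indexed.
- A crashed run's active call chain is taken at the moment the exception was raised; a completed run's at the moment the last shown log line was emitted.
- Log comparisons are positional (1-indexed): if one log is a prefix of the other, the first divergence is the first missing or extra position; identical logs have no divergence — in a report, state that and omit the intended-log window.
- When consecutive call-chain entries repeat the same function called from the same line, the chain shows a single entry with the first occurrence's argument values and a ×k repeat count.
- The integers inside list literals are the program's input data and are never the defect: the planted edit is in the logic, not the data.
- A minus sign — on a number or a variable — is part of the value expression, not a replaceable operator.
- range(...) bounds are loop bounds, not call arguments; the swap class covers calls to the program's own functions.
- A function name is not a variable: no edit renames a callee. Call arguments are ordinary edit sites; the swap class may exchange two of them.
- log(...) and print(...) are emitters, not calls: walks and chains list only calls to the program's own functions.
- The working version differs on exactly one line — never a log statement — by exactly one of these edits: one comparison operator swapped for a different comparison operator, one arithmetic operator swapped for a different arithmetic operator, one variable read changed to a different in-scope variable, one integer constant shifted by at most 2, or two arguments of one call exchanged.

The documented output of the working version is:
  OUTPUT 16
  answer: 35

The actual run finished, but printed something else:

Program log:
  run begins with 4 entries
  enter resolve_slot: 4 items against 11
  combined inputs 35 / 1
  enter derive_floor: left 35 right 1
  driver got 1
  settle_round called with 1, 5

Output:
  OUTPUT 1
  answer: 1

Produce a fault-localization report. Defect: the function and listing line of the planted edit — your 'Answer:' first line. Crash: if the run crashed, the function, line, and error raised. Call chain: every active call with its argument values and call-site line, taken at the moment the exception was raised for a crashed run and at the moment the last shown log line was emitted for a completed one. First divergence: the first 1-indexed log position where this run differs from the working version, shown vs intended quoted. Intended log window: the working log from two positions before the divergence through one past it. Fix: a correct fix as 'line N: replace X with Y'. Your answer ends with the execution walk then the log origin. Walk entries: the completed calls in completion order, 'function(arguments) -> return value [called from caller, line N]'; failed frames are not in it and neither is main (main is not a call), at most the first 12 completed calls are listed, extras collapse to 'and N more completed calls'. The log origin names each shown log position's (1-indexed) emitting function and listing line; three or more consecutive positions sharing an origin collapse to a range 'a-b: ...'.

Answer: the defect is in derive_floor at line 17.
Key observation: The earliest visible damage is log position 5 — 'driver got 1' rather than the intended 'driver got 35'.
Call chain: main -> settle_round(1, 5) (called at line 42).
First divergence: position 5 — shown 'driver got 1', intended 'driver got 35'.
Intended log window:
  3: combined inputs 35 / 1
  4: enter derive_floor: left 35 right 1
  5: driver got 35
  6: settle_round called with 35, 5
Execution walk:
  mix_signals([3, 9, 11, 12]) -> 35  [called from resolve_slot, line 22]
  gauge_drift([3, 9, 11, 12], 11) -> 1  [called from resolve_slot, line 23]
  derive_floor(35, 1) -> 1  [called from resolve_slot, line 25]
  resolve_slot([3, 9, 11, 12], 11) -> 1  [called from main, line 40]
  settle_round(1, 5) -> 1  [called from main, line 42]
Log origins:
  1: emitted by main (line 39)
  2: emitted by resolve_slot (line 21)
  3: emitted by resolve_slot (line 24)
  4: emitted by derive_floor (line 15)
  5: emitted by main (line 41)
  6: emitted by settle_round (line 28)
A correct fix: line 17: replace `acc // acc` with `mid // acc`.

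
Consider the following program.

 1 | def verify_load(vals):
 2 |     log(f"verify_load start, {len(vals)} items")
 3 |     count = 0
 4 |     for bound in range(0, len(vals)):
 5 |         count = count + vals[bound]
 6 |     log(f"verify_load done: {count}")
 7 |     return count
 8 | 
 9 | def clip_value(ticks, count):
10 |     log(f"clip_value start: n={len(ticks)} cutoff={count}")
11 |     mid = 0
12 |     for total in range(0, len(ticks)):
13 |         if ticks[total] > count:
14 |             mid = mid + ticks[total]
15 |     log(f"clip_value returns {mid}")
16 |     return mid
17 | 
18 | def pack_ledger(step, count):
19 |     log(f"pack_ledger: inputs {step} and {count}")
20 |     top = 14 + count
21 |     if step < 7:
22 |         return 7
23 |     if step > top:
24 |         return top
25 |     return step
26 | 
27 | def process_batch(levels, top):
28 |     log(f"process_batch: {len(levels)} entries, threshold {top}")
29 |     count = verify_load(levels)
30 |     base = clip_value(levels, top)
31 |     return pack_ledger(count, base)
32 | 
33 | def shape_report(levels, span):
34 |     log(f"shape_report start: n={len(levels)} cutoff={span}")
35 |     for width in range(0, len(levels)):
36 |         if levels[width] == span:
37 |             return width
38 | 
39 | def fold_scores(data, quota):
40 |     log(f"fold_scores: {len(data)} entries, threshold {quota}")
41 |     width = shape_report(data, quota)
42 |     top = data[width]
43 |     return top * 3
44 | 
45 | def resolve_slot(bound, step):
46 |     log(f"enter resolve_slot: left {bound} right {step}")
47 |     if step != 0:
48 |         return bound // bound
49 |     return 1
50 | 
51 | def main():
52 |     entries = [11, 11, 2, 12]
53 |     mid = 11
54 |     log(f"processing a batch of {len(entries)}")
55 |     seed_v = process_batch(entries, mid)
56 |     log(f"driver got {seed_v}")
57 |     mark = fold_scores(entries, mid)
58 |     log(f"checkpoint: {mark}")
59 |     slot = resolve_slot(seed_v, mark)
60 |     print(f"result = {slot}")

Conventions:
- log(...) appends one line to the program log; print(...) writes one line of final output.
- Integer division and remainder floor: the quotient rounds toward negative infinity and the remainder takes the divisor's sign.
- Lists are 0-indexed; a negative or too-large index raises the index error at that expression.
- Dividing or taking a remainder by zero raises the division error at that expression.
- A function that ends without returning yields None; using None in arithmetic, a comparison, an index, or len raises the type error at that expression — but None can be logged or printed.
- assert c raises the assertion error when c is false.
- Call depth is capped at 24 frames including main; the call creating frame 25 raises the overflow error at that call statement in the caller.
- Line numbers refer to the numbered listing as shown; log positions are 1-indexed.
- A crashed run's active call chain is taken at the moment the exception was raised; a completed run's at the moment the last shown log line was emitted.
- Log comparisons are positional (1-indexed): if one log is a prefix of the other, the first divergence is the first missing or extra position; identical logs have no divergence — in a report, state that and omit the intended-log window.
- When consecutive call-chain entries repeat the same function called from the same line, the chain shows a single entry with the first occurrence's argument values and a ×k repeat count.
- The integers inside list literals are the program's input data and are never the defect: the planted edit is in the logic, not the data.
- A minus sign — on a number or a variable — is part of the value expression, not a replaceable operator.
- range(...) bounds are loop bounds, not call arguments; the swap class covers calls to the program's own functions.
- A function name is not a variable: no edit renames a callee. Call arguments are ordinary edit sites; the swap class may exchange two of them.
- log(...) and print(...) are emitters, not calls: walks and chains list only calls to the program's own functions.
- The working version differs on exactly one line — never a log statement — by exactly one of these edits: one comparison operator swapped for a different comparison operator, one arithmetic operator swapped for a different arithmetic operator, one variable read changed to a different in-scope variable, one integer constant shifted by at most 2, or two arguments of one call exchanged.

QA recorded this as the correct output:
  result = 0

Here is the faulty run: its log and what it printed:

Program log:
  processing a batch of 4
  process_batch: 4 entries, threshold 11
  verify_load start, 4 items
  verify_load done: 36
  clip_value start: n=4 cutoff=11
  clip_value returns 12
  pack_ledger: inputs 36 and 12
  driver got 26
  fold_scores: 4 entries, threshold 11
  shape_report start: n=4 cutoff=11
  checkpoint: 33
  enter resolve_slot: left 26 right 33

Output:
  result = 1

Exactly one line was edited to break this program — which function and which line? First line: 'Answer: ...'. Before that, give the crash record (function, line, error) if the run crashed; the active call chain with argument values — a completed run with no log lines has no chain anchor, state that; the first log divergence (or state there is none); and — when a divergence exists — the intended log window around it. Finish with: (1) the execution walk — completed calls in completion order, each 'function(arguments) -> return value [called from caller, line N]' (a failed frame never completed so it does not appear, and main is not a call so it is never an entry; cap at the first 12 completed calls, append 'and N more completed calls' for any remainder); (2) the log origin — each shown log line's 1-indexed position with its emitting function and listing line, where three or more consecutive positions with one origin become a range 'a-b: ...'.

Answer: the defect is in resolve_slot at line 48.
Key observation: No log line changed; the fault shows up purely in the output.
Call chain: main -> resolve_slot(26, 33) (called at line 59).
First divergence: none (the log streams are identical).
Execution walk:
  verify_load([11, 11, 2, 12]) -> 36  [called from process_batch, line 29]
  clip_value([11, 11, 2, 12], 11) -> 12  [called from process_batch, line 30]
  pack_ledger(36, 12) -> 26  [called from process_batch, line 31]
  process_batch([11, 11, 2, 12], 11) -> 26  [called from main, line 55]
  shape_report([11, 11, 2, 12], 11) -> 0  [called from fold_scores, line 41]
  fold_scores([11, 11, 2, 12], 11) -> 33  [called from main, line 57]
  resolve_slot(26, 33) -> 1  [called from main, line 59]
Log origin:
  1: from main, line 54
  2: from process_batch, line 28
  3: from verify_load, line 2
  4: from verify_load, line 6
  5: from clip_value, line 10
  6: from clip_value, line 15
  7: from pack_ledger, line 19
  8: from main, line 56
  9: from fold_scores, line 40
  10: from shape_report, line 34
  11: from main, line 58
  12: from resolve_slot, line 46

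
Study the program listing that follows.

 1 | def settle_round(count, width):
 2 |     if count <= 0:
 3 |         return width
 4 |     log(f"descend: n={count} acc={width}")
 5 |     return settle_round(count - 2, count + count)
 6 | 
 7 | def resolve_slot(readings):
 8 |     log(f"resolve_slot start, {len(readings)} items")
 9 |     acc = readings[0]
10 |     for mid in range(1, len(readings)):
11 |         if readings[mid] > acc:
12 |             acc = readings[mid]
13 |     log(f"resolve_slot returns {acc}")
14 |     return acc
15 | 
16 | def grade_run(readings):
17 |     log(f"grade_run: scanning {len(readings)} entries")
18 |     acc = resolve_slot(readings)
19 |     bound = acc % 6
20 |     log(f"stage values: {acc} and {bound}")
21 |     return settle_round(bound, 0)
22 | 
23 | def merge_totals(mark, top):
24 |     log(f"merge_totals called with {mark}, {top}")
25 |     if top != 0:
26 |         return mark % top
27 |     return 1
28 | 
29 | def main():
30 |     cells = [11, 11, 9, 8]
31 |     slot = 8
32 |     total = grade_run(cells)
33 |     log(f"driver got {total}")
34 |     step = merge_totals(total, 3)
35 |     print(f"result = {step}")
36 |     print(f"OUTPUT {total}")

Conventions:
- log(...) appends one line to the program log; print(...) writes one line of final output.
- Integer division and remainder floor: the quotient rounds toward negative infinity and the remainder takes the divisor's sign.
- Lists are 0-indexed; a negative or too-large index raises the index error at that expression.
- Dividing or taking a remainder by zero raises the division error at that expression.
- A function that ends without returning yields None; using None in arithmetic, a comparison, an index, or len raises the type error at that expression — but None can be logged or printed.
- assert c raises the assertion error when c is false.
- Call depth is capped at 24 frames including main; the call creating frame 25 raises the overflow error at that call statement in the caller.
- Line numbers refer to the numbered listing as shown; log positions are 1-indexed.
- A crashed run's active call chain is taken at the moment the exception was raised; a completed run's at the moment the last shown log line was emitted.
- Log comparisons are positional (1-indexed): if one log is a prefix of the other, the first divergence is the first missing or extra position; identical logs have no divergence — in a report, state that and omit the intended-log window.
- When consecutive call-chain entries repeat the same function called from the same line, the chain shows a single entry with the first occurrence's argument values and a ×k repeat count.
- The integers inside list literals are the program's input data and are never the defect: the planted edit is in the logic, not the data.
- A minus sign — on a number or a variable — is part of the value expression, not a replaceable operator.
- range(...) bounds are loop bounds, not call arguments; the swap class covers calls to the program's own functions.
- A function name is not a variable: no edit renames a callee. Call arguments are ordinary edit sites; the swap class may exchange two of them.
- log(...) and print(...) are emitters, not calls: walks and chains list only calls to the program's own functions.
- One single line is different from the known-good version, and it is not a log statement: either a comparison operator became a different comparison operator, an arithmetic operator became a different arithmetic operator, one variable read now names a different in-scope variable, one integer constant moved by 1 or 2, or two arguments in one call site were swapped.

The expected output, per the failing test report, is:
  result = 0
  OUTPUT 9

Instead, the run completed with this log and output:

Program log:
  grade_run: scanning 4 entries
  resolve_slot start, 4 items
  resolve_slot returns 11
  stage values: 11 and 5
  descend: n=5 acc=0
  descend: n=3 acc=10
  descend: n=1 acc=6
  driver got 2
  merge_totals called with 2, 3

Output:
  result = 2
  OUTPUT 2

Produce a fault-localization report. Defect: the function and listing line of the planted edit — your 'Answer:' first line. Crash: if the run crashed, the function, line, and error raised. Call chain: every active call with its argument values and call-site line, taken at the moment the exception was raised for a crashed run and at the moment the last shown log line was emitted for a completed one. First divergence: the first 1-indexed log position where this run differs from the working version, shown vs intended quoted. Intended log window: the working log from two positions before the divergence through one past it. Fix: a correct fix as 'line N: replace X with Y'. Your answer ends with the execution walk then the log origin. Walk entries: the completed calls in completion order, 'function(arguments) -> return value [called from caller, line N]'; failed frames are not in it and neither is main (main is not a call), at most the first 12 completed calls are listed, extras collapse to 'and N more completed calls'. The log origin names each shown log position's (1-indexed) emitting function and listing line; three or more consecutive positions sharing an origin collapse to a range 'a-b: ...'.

Answer: the defect is in settle_round at line 5.
Core observation: Position 6 is the first bad log line: 'descend: n=3 acc=10' should read 'descend: n=3 acc=5'.
Call chain: main -> merge_totals(2, 3) (called at line 34).
First divergence: position 6 — the shown line 'descend: n=3 acc=10' should read 'descend: n=3 acc=5'.
Intended log window:
  4: stage values: 11 and 5
  5: descend: n=5 acc=0
  6: descend: n=3 acc=5
  7: descend: n=1 acc=8
Execution walk:
  resolve_slot([11, 11, 9, 8]) -> 11  [called from grade_run, line 18]
  settle_round(-1, 2) -> 2  [called from settle_round, line 5]
  settle_round(1, 6) -> 2  [called from settle_round, line 5]
  settle_round(3, 10) -> 2  [called from settle_round, line 5]
  settle_round(5, 0) -> 2  [called from grade_run, line 21]
  grade_run([11, 11, 9, 8]) -> 2  [called from main, line 32]
  merge_totals(2, 3) -> 2  [called from main, line 34]
Log line origins:
  1: from grade_run, line 17
  2: from resolve_slot, line 8
  3: from resolve_slot, line 13
  4: from grade_run, line 20
  5-7: from settle_round, line 4
  8: from main, line 33
  9: from merge_totals, line 24
A correct fix: line 5: replace `count + count` with `width + count`.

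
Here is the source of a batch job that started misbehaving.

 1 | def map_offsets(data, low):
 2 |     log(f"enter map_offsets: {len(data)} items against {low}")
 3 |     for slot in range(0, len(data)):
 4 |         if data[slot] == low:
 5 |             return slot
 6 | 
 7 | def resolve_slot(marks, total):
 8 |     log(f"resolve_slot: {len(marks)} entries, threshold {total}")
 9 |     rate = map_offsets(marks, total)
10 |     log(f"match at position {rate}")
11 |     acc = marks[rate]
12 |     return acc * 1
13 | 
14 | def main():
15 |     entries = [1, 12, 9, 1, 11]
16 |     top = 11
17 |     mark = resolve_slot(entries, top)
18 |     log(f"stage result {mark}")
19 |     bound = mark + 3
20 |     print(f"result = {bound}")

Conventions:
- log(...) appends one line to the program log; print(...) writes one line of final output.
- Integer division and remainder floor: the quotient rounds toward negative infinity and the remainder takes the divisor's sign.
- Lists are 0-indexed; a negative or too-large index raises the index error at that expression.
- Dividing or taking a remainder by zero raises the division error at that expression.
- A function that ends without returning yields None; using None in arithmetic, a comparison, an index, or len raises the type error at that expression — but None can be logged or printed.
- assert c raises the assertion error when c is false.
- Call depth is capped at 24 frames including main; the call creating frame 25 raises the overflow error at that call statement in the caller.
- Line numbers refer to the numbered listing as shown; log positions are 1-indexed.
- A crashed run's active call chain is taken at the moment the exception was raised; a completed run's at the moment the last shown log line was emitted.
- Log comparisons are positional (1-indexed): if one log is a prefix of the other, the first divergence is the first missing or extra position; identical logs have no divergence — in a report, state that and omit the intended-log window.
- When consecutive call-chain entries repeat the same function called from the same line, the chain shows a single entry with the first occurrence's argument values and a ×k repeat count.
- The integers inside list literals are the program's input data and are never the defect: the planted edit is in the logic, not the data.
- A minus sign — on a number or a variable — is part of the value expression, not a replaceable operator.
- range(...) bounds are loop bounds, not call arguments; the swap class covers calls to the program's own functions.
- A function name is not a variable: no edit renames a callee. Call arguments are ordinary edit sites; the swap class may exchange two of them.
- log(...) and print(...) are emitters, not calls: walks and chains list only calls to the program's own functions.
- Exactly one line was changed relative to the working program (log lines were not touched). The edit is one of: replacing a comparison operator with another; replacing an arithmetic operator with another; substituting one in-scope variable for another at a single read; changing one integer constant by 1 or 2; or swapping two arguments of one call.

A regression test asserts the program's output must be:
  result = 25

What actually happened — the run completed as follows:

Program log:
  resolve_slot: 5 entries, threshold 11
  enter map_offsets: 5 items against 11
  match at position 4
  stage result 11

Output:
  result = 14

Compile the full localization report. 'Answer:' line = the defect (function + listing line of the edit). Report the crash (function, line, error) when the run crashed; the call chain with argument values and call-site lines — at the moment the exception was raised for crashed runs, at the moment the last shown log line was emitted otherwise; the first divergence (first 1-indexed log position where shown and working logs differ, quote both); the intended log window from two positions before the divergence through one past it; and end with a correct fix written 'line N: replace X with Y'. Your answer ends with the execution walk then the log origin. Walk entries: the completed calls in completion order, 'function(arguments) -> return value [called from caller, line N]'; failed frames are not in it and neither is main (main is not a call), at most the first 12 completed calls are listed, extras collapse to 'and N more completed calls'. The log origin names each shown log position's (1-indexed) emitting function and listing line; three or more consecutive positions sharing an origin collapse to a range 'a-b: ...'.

Answer: the defect is in resolve_slot at line 12.
Key fact: Log line 4 is where behavior first shows: 'stage result 11' appears instead of 'stage result 22'.
Call chain: main.
First divergence: position 4 — the shown line 'stage result 11' should read 'stage result 22'.
Intended log window:
  2: enter map_offsets: 5 items against 11
  3: match at position 4
  4: stage result 22
Execution walk:
  map_offsets([1, 12, 9, 1, 11], 11) -> 4  [called from resolve_slot, line 9]
  resolve_slot([1, 12, 9, 1, 11], 11) -> 11  [called from main, line 17]
Log origin:
  1 — resolve_slot, line 8
  2 — map_offsets, line 2
  3 — resolve_slot, line 10
  4 — main, line 18
A correct fix: line 12: replace `1` with `2`.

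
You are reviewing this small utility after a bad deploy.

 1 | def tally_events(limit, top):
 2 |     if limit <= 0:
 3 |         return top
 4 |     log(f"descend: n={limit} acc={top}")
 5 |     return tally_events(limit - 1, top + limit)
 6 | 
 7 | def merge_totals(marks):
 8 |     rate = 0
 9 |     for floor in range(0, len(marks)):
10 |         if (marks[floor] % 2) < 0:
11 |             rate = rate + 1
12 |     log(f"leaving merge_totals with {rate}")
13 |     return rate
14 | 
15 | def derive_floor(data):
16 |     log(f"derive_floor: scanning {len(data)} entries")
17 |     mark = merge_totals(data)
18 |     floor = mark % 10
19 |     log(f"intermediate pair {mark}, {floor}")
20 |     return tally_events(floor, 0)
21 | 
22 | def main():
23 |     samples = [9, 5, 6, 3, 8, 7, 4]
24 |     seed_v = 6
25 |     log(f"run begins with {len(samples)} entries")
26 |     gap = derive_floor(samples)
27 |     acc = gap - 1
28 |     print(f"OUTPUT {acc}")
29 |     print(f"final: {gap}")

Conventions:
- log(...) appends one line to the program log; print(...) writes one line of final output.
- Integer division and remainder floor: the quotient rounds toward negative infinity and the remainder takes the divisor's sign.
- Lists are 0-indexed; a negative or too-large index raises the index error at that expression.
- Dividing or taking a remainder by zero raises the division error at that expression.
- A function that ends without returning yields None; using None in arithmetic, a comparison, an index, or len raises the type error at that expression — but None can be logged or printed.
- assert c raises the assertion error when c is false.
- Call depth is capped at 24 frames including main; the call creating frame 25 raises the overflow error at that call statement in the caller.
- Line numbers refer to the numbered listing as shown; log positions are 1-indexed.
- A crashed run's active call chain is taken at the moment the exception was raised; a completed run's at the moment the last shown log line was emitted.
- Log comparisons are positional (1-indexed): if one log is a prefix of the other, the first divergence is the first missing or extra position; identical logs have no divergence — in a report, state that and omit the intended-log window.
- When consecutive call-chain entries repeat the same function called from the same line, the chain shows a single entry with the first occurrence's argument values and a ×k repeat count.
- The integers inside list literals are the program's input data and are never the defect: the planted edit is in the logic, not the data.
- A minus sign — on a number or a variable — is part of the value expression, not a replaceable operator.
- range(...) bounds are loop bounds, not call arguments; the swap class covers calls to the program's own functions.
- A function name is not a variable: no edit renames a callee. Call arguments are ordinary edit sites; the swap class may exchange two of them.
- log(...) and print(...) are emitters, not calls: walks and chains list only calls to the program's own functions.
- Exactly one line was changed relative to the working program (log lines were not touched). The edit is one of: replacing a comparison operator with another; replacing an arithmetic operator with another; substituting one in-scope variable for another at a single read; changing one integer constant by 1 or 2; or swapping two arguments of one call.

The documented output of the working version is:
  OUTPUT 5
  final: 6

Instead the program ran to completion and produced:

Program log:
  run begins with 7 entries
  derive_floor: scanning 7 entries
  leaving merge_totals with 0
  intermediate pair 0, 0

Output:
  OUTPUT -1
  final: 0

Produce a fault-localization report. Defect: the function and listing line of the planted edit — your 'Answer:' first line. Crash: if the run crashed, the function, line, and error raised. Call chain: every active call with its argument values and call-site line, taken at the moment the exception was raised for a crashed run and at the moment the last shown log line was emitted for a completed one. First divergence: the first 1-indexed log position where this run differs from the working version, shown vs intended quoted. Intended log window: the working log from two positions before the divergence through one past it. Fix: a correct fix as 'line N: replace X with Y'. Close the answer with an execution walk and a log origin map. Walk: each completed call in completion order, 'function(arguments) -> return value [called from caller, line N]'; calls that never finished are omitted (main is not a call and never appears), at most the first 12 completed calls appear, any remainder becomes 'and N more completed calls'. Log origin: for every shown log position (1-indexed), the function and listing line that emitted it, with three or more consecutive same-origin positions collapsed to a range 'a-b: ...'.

Answer: the defect is in merge_totals at line 10.
Core observation: Position 3 is the first bad log line: 'leaving merge_totals with 0' should read 'leaving merge_totals with 3'.
Call chain: main -> derive_floor([9, 5, 6, 3, 8, 7, 4]) (called at line 26).
First divergence: at position 3 the run shows 'leaving merge_totals with 0' where the working version logs 'leaving merge_totals with 3'.
Intended log window:
  1: run begins with 7 entries
  2: derive_floor: scanning 7 entries
  3: leaving merge_totals with 3
  4: intermediate pair 3, 3
Execution walk:
  merge_totals([9, 5, 6, 3, 8, 7, 4]) -> 0  [called from derive_floor, line 17]
  tally_events(0, 0) -> 0  [called from derive_floor, line 20]
  derive_floor([9, 5, 6, 3, 8, 7, 4]) -> 0  [called from main, line 26]
Log origins:
  1: from main, line 25
  2: from derive_floor, line 16
  3: from merge_totals, line 12
  4: from derive_floor, line 19
A correct fix: line 10: replace `<` with `==`.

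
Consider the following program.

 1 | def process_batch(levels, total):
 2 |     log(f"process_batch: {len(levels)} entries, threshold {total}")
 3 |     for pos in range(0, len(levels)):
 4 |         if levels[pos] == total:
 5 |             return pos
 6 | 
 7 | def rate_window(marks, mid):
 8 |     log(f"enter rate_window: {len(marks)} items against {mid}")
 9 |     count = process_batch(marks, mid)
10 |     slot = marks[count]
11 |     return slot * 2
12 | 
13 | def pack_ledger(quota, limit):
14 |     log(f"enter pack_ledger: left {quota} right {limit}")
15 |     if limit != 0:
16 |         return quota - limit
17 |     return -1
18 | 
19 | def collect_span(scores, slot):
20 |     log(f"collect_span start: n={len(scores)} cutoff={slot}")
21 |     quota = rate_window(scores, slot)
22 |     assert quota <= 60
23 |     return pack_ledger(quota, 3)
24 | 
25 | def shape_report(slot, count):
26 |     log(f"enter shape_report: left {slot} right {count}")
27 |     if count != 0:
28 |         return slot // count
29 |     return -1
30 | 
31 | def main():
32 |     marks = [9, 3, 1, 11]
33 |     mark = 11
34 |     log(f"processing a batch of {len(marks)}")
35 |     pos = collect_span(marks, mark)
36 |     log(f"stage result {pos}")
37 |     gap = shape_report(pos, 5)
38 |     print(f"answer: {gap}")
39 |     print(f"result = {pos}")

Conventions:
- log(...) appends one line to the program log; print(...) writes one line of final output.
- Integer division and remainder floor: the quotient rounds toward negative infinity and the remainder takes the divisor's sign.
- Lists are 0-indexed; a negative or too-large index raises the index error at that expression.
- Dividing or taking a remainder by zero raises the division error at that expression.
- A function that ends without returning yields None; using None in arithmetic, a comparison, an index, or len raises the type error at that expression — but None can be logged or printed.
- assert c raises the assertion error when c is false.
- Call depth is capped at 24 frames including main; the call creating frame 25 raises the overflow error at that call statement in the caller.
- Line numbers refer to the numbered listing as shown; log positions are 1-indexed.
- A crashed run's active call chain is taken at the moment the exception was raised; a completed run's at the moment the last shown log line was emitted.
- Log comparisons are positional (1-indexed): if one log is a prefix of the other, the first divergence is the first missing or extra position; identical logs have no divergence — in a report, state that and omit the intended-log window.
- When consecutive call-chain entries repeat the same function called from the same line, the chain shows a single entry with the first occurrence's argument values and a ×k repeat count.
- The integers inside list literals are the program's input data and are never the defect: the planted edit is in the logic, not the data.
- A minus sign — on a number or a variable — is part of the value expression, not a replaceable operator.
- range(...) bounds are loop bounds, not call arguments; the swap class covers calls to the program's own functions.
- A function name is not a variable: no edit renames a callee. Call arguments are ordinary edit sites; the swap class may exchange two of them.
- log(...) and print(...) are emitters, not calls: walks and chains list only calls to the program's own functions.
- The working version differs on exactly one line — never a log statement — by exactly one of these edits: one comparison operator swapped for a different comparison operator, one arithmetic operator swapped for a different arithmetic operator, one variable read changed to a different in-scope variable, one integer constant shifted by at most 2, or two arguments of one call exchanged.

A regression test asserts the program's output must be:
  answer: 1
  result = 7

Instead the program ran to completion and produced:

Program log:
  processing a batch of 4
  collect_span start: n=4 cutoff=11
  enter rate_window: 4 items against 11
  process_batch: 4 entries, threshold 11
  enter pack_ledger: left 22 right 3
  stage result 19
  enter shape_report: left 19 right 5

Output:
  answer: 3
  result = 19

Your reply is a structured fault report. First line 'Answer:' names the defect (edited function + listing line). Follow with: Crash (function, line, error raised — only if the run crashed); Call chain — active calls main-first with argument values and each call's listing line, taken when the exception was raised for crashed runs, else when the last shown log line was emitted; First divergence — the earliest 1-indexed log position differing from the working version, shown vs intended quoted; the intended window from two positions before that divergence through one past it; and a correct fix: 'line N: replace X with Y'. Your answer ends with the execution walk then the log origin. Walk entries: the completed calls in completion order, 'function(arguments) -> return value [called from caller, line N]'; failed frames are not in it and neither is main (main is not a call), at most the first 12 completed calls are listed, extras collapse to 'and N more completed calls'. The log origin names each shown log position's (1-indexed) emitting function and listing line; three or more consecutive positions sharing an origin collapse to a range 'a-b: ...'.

Answer: the defect is in pack_ledger at line 16.
Key observation: Everything matches until log position 6, which reads 'stage result 19' in place of 'stage result 7'.
Call chain: main -> shape_report(19, 5) (called at line 37).
First divergence: at position 6 the run shows 'stage result 19' where the working version logs 'stage result 7'.
Intended log window:
  4: process_batch: 4 entries, threshold 11
  5: enter pack_ledger: left 22 right 3
  6: stage result 7
  7: enter shape_report: left 7 right 5
Execution walk:
  process_batch([9, 3, 1, 11], 11) -> 3  [called from rate_window, line 9]
  rate_window([9, 3, 1, 11], 11) -> 22  [called from collect_span, line 21]
  pack_ledger(22, 3) -> 19  [called from collect_span, line 23]
  collect_span([9, 3, 1, 11], 11) -> 19  [called from main, line 35]
  shape_report(19, 5) -> 3  [called from main, line 37]
Origin of each log line:
  1 — main, line 34
  2 — collect_span, line 20
  3 — rate_window, line 8
  4 — process_batch, line 2
  5 — pack_ledger, line 14
  6 — main, line 36
  7 — shape_report, line 26
A correct fix: line 16: replace `-` with `//`.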